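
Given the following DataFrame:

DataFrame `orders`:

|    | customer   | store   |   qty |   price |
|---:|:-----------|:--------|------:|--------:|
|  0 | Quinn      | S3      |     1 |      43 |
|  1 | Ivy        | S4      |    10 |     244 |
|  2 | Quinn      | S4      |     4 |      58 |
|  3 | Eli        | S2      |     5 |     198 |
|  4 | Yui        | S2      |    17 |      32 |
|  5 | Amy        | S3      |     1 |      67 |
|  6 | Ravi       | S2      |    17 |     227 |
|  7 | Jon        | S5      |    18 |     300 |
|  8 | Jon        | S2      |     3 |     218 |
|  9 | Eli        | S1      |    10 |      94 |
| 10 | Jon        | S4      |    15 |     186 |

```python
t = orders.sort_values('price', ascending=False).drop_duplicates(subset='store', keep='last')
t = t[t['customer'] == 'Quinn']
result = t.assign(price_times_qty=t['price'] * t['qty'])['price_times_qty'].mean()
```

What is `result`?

137.5

sort by price descending:
   customer store  qty  price
7       Jon    S5   18    300
1       Ivy    S4   10    244
6      Ravi    S2   17    227
8       Jon    S2    3    218
3       Eli    S2    5    198
10      Jon    S4   15    186
9       Eli    S1   10     94
5       Amy    S3    1     67
2     Quinn    S4    4     58
0     Quinn    S3    1     43
4       Yui    S2   17     32
drop duplicate store (keep=last):
  customer store  qty  price
7      Jon    S5   18    300
9      Eli    S1   10     94
2    Quinn    S4    4     58
0    Quinn    S3    1     43
4      Yui    S2   17     32
filter rows where customer == 'Quinn':
  customer store  qty  price
2    Quinn    S4    4     58
0    Quinn    S3    1     43
add column price_times_qty = t['price'] * t['qty']:
  customer store  qty  price  price_times_qty
2    Quinn    S4    4     58              232
0    Quinn    S3    1     43               43
Finally, mean of column 'price_times_qty' = 137.5.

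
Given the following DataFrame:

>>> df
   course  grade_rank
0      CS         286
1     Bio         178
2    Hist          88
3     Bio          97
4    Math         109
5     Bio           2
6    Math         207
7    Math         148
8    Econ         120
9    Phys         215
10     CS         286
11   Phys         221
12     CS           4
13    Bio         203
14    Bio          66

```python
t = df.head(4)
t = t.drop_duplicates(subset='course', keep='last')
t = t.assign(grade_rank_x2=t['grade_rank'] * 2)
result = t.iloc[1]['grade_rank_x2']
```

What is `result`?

176

take first 4 rows:
  course  grade_rank
0     CS         286
1    Bio         178
2   Hist          88
3    Bio          97
drop duplicate course (keep=last):
  course  grade_rank
0     CS         286
2   Hist          88
3    Bio          97
add column grade_rank_x2 = t['grade_rank'] * 2:
  course  grade_rank  grade_rank_x2
0     CS         286            572
2   Hist          88            176
3    Bio          97            194
So iloc[1]['grade_rank_x2'] = 176.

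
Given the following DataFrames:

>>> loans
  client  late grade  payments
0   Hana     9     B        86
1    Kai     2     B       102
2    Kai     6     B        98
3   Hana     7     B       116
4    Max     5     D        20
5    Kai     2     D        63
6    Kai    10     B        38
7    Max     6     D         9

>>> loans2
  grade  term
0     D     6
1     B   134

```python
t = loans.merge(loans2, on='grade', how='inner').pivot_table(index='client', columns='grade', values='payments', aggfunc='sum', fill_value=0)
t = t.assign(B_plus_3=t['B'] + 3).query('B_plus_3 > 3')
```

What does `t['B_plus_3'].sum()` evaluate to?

446

merge on 'grade' (how='inner') → 8 rows:
  client  late grade  payments  term
0   Hana     9     B        86   134
1    Kai     2     B       102   134
2    Kai     6     B        98   134
3   Hana     7     B       116   134
4    Max     5     D        20     6
5    Kai     2     D        63     6
6    Kai    10     B        38   134
7    Max     6     D         9     6
pivot: rows=client, cols=grade, sum(payments):
grade     B   D
client         
Hana    202   0
Kai     238  63
Max       0  29
add column B_plus_3 = t['B'] + 3:
grade     B   D  B_plus_3
client                   
Hana    202   0       205
Kai     238  63       241
Max       0  29         3
filter rows where B_plus_3 > 3:
grade     B   D  B_plus_3
client                   
Hana    202   0       205
Kai     238  63       241
So sum() = 446.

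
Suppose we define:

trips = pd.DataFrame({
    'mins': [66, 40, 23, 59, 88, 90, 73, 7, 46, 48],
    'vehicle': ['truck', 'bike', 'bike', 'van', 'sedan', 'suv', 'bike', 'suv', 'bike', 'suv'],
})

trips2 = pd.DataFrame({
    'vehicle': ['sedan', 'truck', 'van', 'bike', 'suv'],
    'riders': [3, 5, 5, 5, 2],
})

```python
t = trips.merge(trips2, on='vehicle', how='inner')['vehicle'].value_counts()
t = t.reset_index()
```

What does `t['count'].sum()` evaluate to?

merge on 'vehicle' (how='inner') → 10 rows:
   mins vehicle  riders
0    66   truck       5
1    40    bike       5
2    23    bike       5
3    59     van       5
4    88   sedan       3
5    90     suv       2
6    73    bike       5
7     7     suv       2
8    46    bike       5
9    48     suv       2
value_counts of vehicle:
vehicle
bike     4
suv      3
truck    1
van      1
sedan    1
Name: count, dtype: int64
reset_index():
  vehicle  count
0    bike      4
1     suv      3
2   truck      1
3     van      1
4   sedan      1

10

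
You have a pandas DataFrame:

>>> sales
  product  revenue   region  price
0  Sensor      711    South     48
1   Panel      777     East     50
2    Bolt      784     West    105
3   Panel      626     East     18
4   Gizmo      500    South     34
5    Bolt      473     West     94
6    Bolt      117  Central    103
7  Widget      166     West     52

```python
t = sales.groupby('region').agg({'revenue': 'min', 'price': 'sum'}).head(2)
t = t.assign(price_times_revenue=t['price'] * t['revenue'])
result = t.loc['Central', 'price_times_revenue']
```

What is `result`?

12051

group by region: min(revenue), sum(price):
         revenue  price
region                 
Central      117    103
East         626     68
South        500     82
West         166    251
take first 2 rows:
         revenue  price
region                 
Central      117    103
East         626     68
add column price_times_revenue = t['price'] * t['revenue']:
         revenue  price  price_times_revenue
region                                      
Central      117    103                12051
East         626     68                42568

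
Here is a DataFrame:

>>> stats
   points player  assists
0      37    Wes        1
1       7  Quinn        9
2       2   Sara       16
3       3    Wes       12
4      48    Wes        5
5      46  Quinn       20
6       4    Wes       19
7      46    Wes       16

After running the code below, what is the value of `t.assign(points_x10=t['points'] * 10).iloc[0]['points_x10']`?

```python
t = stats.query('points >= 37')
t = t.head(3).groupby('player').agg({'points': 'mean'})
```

460.0

filter rows where points >= 37:
   points player  assists
0      37    Wes        1
4      48    Wes        5
5      46  Quinn       20
7      46    Wes       16
take first 3 rows:
   points player  assists
0      37    Wes        1
4      48    Wes        5
5      46  Quinn       20
group by player, mean of points:
        points
player        
Quinn     46.0
Wes       42.5
add column points_x10 = t['points'] * 10:
        points  points_x10
player                    
Quinn     46.0       460.0
Wes       42.5       425.0
value at position 0, column 'points_x10' → 460.0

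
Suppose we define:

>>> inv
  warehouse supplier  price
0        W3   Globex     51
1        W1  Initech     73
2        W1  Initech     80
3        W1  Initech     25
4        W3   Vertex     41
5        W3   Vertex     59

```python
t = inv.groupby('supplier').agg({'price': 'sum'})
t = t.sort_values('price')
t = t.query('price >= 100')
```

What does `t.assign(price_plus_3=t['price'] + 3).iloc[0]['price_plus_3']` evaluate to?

103

group by supplier, sum of price:
          price
supplier       
Globex       51
Initech     178
Vertex      100
sort by price:
          price
supplier       
Globex       51
Vertex      100
Initech     178
filter rows where price >= 100:
          price
supplier       
Vertex      100
Initech     178
add column price_plus_3 = t['price'] + 3:
          price  price_plus_3
supplier                     
Vertex      100           103
Initech     178           181
Finally, value at position 0, column 'price_plus_3' = 103.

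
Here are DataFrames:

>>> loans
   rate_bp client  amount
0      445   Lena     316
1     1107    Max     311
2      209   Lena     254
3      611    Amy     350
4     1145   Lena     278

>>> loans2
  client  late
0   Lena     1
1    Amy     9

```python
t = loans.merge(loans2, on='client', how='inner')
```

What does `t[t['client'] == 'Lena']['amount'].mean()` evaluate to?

merge on 'client' (how='inner') → 4 rows:
   rate_bp client  amount  late
0      445   Lena     316     1
1      209   Lena     254     1
2      611    Amy     350     9
3     1145   Lena     278     1
filter rows where client == 'Lena':
   rate_bp client  amount  late
0      445   Lena     316     1
1      209   Lena     254     1
3     1145   Lena     278     1
Finally, mean of column 'amount' = 282.666666667.

282.666666667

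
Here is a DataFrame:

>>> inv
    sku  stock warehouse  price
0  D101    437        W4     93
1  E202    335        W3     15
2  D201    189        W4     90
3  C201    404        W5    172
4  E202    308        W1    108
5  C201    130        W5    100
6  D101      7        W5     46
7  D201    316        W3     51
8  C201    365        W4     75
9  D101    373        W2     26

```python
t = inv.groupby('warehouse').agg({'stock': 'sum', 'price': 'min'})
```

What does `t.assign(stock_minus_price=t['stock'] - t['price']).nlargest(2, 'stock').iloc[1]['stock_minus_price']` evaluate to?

group by warehouse: sum(stock), min(price):
           stock  price
warehouse              
W1           308    108
W2           373     26
W3           651     15
W4           991     75
W5           541     46
add column stock_minus_price = t['stock'] - t['price']:
           stock  price  stock_minus_price
warehouse                                 
W1           308    108                200
W2           373     26                347
W3           651     15                636
W4           991     75                916
W5           541     46                495
take 2 rows with largest stock:
           stock  price  stock_minus_price
warehouse                                 
W4           991     75                916
W3           651     15                636

636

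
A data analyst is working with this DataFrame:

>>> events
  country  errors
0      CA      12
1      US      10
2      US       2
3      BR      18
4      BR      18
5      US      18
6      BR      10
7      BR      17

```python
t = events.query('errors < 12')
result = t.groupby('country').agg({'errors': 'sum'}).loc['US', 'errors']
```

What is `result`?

12

filter rows where errors < 12:
  country  errors
1      US      10
2      US       2
6      BR      10
group by country, sum of errors:
         errors
country        
BR           10
US           12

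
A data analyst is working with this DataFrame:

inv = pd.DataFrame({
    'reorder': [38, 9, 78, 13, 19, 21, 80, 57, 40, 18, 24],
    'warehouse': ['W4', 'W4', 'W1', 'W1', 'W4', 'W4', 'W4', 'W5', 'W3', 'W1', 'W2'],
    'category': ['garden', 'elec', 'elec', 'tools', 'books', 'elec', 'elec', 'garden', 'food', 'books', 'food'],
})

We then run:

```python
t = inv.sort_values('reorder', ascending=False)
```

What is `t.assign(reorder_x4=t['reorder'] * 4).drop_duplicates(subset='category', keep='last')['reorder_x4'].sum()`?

sort by reorder descending:
    reorder warehouse category
6        80        W4     elec
2        78        W1     elec
7        57        W5   garden
8        40        W3     food
0        38        W4   garden
10       24        W2     food
5        21        W4     elec
4        19        W4    books
9        18        W1    books
3        13        W1    tools
1         9        W4     elec
add column reorder_x4 = t['reorder'] * 4:
    reorder warehouse category  reorder_x4
6        80        W4     elec         320
2        78        W1     elec         312
7        57        W5   garden         228
8        40        W3     food         160
0        38        W4   garden         152
10       24        W2     food          96
5        21        W4     elec          84
4        19        W4    books          76
9        18        W1    books          72
3        13        W1    tools          52
1         9        W4     elec          36
drop duplicate category (keep=last):
    reorder warehouse category  reorder_x4
0        38        W4   garden         152
10       24        W2     food          96
9        18        W1    books          72
3        13        W1    tools          52
1         9        W4     elec          36

408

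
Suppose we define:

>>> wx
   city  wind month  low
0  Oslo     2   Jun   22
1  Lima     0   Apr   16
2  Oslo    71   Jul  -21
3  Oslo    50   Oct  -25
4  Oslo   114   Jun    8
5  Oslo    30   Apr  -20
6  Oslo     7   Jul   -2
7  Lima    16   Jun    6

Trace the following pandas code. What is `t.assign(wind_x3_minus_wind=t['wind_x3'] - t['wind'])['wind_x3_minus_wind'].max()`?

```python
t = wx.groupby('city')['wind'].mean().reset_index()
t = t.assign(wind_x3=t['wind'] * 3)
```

91.3333333333

group by city, mean of wind:
city
Lima     8.000000
Oslo    45.666667
Name: wind, dtype: float64
reset_index():
   city       wind
0  Lima   8.000000
1  Oslo  45.666667
add column wind_x3 = t['wind'] * 3:
   city       wind  wind_x3
0  Lima   8.000000     24.0
1  Oslo  45.666667    137.0
add column wind_x3_minus_wind = t['wind_x3'] - t['wind']:
   city       wind  wind_x3  wind_x3_minus_wind
0  Lima   8.000000     24.0           16.000000
1  Oslo  45.666667    137.0           91.333333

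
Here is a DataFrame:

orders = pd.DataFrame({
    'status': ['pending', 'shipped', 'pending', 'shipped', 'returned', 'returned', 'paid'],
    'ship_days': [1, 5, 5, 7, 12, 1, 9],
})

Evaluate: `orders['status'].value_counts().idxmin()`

value_counts of status:
status
pending     2
shipped     2
returned    2
paid        1
Name: count, dtype: int64
Hence paid.

paid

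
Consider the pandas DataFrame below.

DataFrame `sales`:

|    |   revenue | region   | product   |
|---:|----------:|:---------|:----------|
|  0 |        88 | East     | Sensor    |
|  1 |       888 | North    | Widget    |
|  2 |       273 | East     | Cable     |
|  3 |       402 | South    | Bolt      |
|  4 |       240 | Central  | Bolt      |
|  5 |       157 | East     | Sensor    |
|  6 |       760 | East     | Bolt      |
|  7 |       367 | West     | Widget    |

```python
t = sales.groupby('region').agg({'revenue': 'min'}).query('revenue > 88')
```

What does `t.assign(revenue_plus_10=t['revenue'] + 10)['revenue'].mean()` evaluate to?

474.25

group by region, min of revenue:
         revenue
region          
Central      240
East          88
North        888
South        402
West         367
filter rows where revenue > 88:
         revenue
region          
Central      240
North        888
South        402
West         367
add column revenue_plus_10 = t['revenue'] + 10:
         revenue  revenue_plus_10
region                           
Central      240              250
North        888              898
South        402              412
West         367              377
Reading off the mean of column 'revenue', we get 474.25.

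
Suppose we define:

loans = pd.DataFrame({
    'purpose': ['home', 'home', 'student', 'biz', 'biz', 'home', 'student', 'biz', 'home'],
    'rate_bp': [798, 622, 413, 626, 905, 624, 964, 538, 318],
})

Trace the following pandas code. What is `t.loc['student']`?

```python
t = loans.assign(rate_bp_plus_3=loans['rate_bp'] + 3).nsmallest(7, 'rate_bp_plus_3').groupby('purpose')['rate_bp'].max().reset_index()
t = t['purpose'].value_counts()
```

1

add column rate_bp_plus_3 = loans['rate_bp'] + 3:
   purpose  rate_bp  rate_bp_plus_3
0     home      798             801
1     home      622             625
2  student      413             416
3      biz      626             629
4      biz      905             908
5     home      624             627
6  student      964             967
7      biz      538             541
8     home      318             321
take 7 rows with smallest rate_bp_plus_3:
   purpose  rate_bp  rate_bp_plus_3
8     home      318             321
2  student      413             416
7      biz      538             541
1     home      622             625
5     home      624             627
3      biz      626             629
0     home      798             801
group by purpose, max of rate_bp:
purpose
biz        626
home       798
student    413
Name: rate_bp, dtype: int64
reset_index():
   purpose  rate_bp
0      biz      626
1     home      798
2  student      413
value_counts of purpose:
purpose
biz        1
home       1
student    1
Name: count, dtype: int64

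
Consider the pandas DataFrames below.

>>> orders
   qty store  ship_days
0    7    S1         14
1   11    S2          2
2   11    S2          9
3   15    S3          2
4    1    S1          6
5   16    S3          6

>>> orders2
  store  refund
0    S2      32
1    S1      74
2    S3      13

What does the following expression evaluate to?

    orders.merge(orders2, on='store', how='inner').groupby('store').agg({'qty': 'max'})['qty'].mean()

11.3333333333

merge on 'store' (how='inner') → 6 rows:
   qty store  ship_days  refund
0    7    S1         14      74
1   11    S2          2      32
2   11    S2          9      32
3   15    S3          2      13
4    1    S1          6      74
5   16    S3          6      13
group by store, max of qty:
       qty
store     
S1       7
S2      11
S3      16
The mean of column 'qty' is 11.3333333333.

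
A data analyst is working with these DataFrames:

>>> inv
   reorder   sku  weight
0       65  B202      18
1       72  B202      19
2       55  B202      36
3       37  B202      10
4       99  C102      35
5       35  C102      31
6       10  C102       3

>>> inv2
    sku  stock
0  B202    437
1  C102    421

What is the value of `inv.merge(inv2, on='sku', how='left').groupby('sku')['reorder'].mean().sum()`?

merge on 'sku' (how='left') → 7 rows:
   reorder   sku  weight  stock
0       65  B202      18    437
1       72  B202      19    437
2       55  B202      36    437
3       37  B202      10    437
4       99  C102      35    421
5       35  C102      31    421
6       10  C102       3    421
group by sku, mean of reorder:
sku
B202    57.25
C102    48.00
Name: reorder, dtype: float64

105.25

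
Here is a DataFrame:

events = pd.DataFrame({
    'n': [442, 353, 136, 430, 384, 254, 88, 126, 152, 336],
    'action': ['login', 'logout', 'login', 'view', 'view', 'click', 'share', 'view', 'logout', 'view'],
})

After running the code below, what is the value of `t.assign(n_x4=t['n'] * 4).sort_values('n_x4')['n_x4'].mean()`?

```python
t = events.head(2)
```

take first 2 rows:
     n  action
0  442   login
1  353  logout
add column n_x4 = t['n'] * 4:
     n  action  n_x4
0  442   login  1768
1  353  logout  1412
sort by n_x4:
     n  action  n_x4
1  353  logout  1412
0  442   login  1768

1590.0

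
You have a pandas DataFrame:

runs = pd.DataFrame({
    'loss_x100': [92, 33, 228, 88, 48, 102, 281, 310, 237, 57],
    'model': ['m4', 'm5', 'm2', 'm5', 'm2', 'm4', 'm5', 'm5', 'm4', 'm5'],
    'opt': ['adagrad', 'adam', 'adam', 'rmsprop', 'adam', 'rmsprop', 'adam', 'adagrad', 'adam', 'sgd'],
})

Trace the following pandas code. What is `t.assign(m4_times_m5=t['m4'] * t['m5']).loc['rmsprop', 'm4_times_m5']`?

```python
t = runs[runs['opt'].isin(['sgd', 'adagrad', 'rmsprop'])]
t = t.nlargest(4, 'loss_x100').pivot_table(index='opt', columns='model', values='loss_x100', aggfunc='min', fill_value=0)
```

filter rows where opt in ['sgd', 'adagrad', 'rmsprop']:
   loss_x100 model      opt
0         92    m4  adagrad
3         88    m5  rmsprop
5        102    m4  rmsprop
7        310    m5  adagrad
9         57    m5      sgd
take 4 rows with largest loss_x100:
   loss_x100 model      opt
7        310    m5  adagrad
5        102    m4  rmsprop
0         92    m4  adagrad
3         88    m5  rmsprop
pivot: rows=opt, cols=model, min(loss_x100):
model     m4   m5
opt              
adagrad   92  310
rmsprop  102   88
add column m4_times_m5 = t['m4'] * t['m5']:
model     m4   m5  m4_times_m5
opt                           
adagrad   92  310        28520
rmsprop  102   88         8976
So loc['rmsprop', 'm4_times_m5'] = 8976.

8976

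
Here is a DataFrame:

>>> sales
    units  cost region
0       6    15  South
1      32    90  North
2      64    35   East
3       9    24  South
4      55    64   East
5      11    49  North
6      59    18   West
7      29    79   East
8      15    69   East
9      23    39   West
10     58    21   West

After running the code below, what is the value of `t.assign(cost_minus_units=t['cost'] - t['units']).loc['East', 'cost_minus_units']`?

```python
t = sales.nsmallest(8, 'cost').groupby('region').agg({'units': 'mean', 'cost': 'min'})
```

-24.5

take 8 rows with smallest cost:
    units  cost region
0       6    15  South
6      59    18   West
10     58    21   West
3       9    24  South
2      64    35   East
9      23    39   West
5      11    49  North
4      55    64   East
group by region: mean(units), min(cost):
            units  cost
region                 
East    59.500000    35
North   11.000000    49
South    7.500000    15
West    46.666667    18
add column cost_minus_units = t['cost'] - t['units']:
            units  cost  cost_minus_units
region                                   
East    59.500000    35        -24.500000
North   11.000000    49         38.000000
South    7.500000    15          7.500000
West    46.666667    18        -28.666667
value at row 'East', column 'cost_minus_units' → -24.5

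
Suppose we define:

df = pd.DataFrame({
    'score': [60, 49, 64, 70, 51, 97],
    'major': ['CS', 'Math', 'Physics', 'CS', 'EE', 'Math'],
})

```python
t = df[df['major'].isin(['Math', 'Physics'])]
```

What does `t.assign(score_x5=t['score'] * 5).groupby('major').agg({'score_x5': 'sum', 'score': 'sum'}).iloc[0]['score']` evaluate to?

146

filter rows where major in ['Math', 'Physics']:
   score    major
1     49     Math
2     64  Physics
5     97     Math
add column score_x5 = t['score'] * 5:
   score    major  score_x5
1     49     Math       245
2     64  Physics       320
5     97     Math       485
group by major: sum(score_x5), sum(score):
         score_x5  score
major                   
Math          730    146
Physics       320     64
value at position 0, column 'score' → 146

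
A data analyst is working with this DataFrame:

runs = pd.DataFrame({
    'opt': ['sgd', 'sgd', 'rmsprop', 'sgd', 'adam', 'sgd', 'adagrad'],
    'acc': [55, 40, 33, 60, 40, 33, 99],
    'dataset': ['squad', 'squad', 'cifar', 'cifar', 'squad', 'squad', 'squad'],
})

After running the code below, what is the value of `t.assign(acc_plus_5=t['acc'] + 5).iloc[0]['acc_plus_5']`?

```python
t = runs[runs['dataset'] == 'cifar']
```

38

filter rows where dataset == 'cifar':
       opt  acc dataset
2  rmsprop   33   cifar
3      sgd   60   cifar
add column acc_plus_5 = t['acc'] + 5:
       opt  acc dataset  acc_plus_5
2  rmsprop   33   cifar          38
3      sgd   60   cifar          65
value at position 0, column 'acc_plus_5' → 38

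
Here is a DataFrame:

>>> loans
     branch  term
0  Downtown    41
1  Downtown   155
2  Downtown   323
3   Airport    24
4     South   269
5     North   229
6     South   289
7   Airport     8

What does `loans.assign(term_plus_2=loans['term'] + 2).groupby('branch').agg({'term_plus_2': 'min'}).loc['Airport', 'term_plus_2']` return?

10

add column term_plus_2 = loans['term'] + 2:
     branch  term  term_plus_2
0  Downtown    41           43
1  Downtown   155          157
2  Downtown   323          325
3   Airport    24           26
4     South   269          271
5     North   229          231
6     South   289          291
7   Airport     8           10
group by branch, min of term_plus_2:
          term_plus_2
branch               
Airport            10
Downtown           43
North             231
South             271
Then the value at row 'Airport', column 'term_plus_2': 10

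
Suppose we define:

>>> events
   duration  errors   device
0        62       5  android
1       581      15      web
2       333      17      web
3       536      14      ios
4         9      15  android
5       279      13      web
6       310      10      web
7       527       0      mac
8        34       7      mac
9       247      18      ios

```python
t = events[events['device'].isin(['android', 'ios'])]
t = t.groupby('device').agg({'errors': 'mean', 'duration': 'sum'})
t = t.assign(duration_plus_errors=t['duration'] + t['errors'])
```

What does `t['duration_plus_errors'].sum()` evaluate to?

880.0

filter rows where device in ['android', 'ios']:
   duration  errors   device
0        62       5  android
3       536      14      ios
4         9      15  android
9       247      18      ios
group by device: mean(errors), sum(duration):
         errors  duration
device                   
android    10.0        71
ios        16.0       783
add column duration_plus_errors = t['duration'] + t['errors']:
         errors  duration  duration_plus_errors
device                                         
android    10.0        71                  81.0
ios        16.0       783                 799.0
Finally, sum of column 'duration_plus_errors' = 880.0.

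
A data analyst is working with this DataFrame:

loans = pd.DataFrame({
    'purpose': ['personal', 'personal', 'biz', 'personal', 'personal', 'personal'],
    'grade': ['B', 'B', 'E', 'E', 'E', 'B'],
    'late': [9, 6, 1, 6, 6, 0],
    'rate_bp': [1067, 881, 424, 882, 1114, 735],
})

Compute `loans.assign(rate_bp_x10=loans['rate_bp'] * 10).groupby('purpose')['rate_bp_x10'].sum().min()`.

4240

add column rate_bp_x10 = loans['rate_bp'] * 10:
    purpose grade  late  rate_bp  rate_bp_x10
0  personal     B     9     1067        10670
1  personal     B     6      881         8810
2       biz     E     1      424         4240
3  personal     E     6      882         8820
4  personal     E     6     1114        11140
5  personal     B     0      735         7350
group by purpose, sum of rate_bp_x10:
purpose
biz          4240
personal    46790
Name: rate_bp_x10, dtype: int64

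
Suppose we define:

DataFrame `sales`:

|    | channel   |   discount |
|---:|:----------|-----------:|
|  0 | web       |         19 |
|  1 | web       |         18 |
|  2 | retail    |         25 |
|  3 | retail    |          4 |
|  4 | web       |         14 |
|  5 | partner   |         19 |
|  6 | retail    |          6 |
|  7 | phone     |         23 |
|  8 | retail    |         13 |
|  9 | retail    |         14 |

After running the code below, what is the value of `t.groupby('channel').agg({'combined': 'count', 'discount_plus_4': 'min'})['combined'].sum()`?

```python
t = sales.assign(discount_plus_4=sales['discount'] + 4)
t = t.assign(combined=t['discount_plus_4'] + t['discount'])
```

10

add column discount_plus_4 = sales['discount'] + 4:
   channel  discount  discount_plus_4
0      web        19               23
1      web        18               22
2   retail        25               29
3   retail         4                8
4      web        14               18
5  partner        19               23
6   retail         6               10
7    phone        23               27
8   retail        13               17
9   retail        14               18
add column combined = t['discount_plus_4'] + t['discount']:
   channel  discount  discount_plus_4  combined
0      web        19               23        42
1      web        18               22        40
2   retail        25               29        54
3   retail         4                8        12
4      web        14               18        32
5  partner        19               23        42
6   retail         6               10        16
7    phone        23               27        50
8   retail        13               17        30
9   retail        14               18        32
group by channel: count(combined), min(discount_plus_4):
         combined  discount_plus_4
channel                           
partner         1               23
phone           1               27
retail          5                8
web             3               18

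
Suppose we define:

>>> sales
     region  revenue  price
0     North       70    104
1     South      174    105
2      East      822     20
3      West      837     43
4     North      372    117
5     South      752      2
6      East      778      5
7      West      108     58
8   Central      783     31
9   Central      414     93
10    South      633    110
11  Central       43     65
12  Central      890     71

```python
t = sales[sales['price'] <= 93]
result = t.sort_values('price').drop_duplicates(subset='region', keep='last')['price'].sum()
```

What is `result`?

173

filter rows where price <= 93:
     region  revenue  price
2      East      822     20
3      West      837     43
5     South      752      2
6      East      778      5
7      West      108     58
8   Central      783     31
9   Central      414     93
11  Central       43     65
12  Central      890     71
sort by price:
     region  revenue  price
5     South      752      2
6      East      778      5
2      East      822     20
8   Central      783     31
3      West      837     43
7      West      108     58
11  Central       43     65
12  Central      890     71
9   Central      414     93
drop duplicate region (keep=last):
    region  revenue  price
5    South      752      2
2     East      822     20
7     West      108     58
9  Central      414     93
sum of column 'price' → 173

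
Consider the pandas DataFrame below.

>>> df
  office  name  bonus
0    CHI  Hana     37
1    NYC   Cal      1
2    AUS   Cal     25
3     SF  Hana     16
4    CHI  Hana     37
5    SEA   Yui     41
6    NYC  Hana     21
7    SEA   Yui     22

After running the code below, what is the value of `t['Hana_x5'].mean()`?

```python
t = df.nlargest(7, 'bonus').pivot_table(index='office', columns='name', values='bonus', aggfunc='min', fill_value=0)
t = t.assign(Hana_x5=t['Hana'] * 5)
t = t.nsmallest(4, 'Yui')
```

92.5

take 7 rows with largest bonus:
  office  name  bonus
5    SEA   Yui     41
0    CHI  Hana     37
4    CHI  Hana     37
2    AUS   Cal     25
7    SEA   Yui     22
6    NYC  Hana     21
3     SF  Hana     16
pivot: rows=office, cols=name, min(bonus):
name    Cal  Hana  Yui
office                
AUS      25     0    0
CHI       0    37    0
NYC       0    21    0
SEA       0     0   22
SF        0    16    0
add column Hana_x5 = t['Hana'] * 5:
name    Cal  Hana  Yui  Hana_x5
office                         
AUS      25     0    0        0
CHI       0    37    0      185
NYC       0    21    0      105
SEA       0     0   22        0
SF        0    16    0       80
take 4 rows with smallest Yui:
name    Cal  Hana  Yui  Hana_x5
office                         
AUS      25     0    0        0
CHI       0    37    0      185
NYC       0    21    0      105
SF        0    16    0       80
mean of column 'Hana_x5' → 92.5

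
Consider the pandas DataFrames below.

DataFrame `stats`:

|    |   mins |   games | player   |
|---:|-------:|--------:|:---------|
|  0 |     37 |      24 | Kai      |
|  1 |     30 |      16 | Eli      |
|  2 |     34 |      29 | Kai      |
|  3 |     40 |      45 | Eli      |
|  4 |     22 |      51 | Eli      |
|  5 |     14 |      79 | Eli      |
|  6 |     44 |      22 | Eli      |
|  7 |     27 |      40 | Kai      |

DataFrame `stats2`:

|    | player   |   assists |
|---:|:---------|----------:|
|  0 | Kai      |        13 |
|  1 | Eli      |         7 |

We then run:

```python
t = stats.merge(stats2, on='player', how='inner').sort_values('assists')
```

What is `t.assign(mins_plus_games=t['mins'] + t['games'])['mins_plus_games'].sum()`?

554

merge on 'player' (how='inner') → 8 rows:
   mins  games player  assists
0    37     24    Kai       13
1    30     16    Eli        7
2    34     29    Kai       13
3    40     45    Eli        7
4    22     51    Eli        7
5    14     79    Eli        7
6    44     22    Eli        7
7    27     40    Kai       13
sort by assists:
   mins  games player  assists
1    30     16    Eli        7
3    40     45    Eli        7
4    22     51    Eli        7
5    14     79    Eli        7
6    44     22    Eli        7
0    37     24    Kai       13
2    34     29    Kai       13
7    27     40    Kai       13
add column mins_plus_games = t['mins'] + t['games']:
   mins  games player  assists  mins_plus_games
1    30     16    Eli        7               46
3    40     45    Eli        7               85
4    22     51    Eli        7               73
5    14     79    Eli        7               93
6    44     22    Eli        7               66
0    37     24    Kai       13               61
2    34     29    Kai       13               63
7    27     40    Kai       13               67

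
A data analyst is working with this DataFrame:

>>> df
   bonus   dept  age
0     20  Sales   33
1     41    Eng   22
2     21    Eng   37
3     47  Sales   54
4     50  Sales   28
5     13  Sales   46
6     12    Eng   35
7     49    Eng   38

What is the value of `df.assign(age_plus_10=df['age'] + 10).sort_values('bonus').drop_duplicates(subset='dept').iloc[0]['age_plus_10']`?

add column age_plus_10 = df['age'] + 10:
   bonus   dept  age  age_plus_10
0     20  Sales   33           43
1     41    Eng   22           32
2     21    Eng   37           47
3     47  Sales   54           64
4     50  Sales   28           38
5     13  Sales   46           56
6     12    Eng   35           45
7     49    Eng   38           48
sort by bonus:
   bonus   dept  age  age_plus_10
6     12    Eng   35           45
5     13  Sales   46           56
0     20  Sales   33           43
2     21    Eng   37           47
1     41    Eng   22           32
3     47  Sales   54           64
7     49    Eng   38           48
4     50  Sales   28           38
drop duplicate dept (keep=first):
   bonus   dept  age  age_plus_10
6     12    Eng   35           45
5     13  Sales   46           56
value at position 0, column 'age_plus_10' → 45

45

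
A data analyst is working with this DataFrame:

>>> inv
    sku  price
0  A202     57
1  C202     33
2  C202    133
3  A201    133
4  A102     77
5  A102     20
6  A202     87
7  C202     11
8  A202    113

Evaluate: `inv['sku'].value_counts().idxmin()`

A201

value_counts of sku:
sku
A202    3
C202    3
A102    2
A201    1
Name: count, dtype: int64
So idxmin() = A201.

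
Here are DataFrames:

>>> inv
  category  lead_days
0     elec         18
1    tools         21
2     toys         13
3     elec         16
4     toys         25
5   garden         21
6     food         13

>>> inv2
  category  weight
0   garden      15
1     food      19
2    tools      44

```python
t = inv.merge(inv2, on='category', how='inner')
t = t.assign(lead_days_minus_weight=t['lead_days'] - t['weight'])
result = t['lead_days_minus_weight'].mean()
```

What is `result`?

-7.66666666667

merge on 'category' (how='inner') → 3 rows:
  category  lead_days  weight
0    tools         21      44
1   garden         21      15
2     food         13      19
add column lead_days_minus_weight = t['lead_days'] - t['weight']:
  category  lead_days  weight  lead_days_minus_weight
0    tools         21      44                     -23
1   garden         21      15                       6
2     food         13      19                      -6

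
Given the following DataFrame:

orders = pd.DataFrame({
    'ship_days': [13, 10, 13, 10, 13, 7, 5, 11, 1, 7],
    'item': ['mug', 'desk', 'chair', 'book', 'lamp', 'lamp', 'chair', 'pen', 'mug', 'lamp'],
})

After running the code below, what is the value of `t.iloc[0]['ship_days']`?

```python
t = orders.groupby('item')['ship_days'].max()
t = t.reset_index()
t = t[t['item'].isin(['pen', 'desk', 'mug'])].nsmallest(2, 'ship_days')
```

10

group by item, max of ship_days:
item
book     10
chair    13
desk     10
lamp     13
mug      13
pen      11
Name: ship_days, dtype: int64
reset_index():
    item  ship_days
0   book         10
1  chair         13
2   desk         10
3   lamp         13
4    mug         13
5    pen         11
filter rows where item in ['pen', 'desk', 'mug']:
   item  ship_days
2  desk         10
4   mug         13
5   pen         11
take 2 rows with smallest ship_days:
   item  ship_days
2  desk         10
5   pen         11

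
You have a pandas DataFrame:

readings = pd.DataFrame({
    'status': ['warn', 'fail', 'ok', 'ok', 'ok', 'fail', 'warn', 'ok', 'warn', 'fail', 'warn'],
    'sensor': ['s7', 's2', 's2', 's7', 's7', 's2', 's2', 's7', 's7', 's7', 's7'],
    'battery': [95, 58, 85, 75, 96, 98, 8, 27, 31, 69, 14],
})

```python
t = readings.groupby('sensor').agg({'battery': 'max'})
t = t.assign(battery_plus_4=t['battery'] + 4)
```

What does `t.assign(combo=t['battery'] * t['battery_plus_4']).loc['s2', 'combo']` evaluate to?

9996

group by sensor, max of battery:
        battery
sensor         
s2           98
s7           96
add column battery_plus_4 = t['battery'] + 4:
        battery  battery_plus_4
sensor                         
s2           98             102
s7           96             100
add column combo = t['battery'] * t['battery_plus_4']:
        battery  battery_plus_4  combo
sensor                                
s2           98             102   9996
s7           96             100   9600
So loc['s2', 'combo'] = 9996.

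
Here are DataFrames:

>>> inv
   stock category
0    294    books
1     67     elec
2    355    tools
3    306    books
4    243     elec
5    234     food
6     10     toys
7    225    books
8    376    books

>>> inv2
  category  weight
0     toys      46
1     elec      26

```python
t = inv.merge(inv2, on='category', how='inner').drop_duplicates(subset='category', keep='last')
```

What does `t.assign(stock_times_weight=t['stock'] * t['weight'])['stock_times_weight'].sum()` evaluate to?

6778

merge on 'category' (how='inner') → 3 rows:
   stock category  weight
0     67     elec      26
1    243     elec      26
2     10     toys      46
drop duplicate category (keep=last):
   stock category  weight
1    243     elec      26
2     10     toys      46
add column stock_times_weight = t['stock'] * t['weight']:
   stock category  weight  stock_times_weight
1    243     elec      26                6318
2     10     toys      46                 460
Taking the sum of column 'stock_times_weight' gives 6778.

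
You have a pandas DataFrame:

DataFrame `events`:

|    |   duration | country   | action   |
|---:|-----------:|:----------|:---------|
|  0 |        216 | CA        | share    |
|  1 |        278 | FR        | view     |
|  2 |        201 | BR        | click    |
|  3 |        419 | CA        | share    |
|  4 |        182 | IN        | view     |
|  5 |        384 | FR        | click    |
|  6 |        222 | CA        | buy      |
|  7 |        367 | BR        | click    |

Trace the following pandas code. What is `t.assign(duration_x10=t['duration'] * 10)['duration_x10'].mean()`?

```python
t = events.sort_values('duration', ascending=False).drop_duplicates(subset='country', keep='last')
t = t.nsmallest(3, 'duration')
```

1996.66666667

sort by duration descending:
   duration country action
3       419      CA  share
5       384      FR  click
7       367      BR  click
1       278      FR   view
6       222      CA    buy
0       216      CA  share
2       201      BR  click
4       182      IN   view
drop duplicate country (keep=last):
   duration country action
1       278      FR   view
0       216      CA  share
2       201      BR  click
4       182      IN   view
take 3 rows with smallest duration:
   duration country action
4       182      IN   view
2       201      BR  click
0       216      CA  share
add column duration_x10 = t['duration'] * 10:
   duration country action  duration_x10
4       182      IN   view          1820
2       201      BR  click          2010
0       216      CA  share          2160
mean of column 'duration_x10' → 1996.66666667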